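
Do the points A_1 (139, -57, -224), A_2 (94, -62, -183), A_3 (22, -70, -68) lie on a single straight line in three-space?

A_1A_2 = (-45, -5, 41), A_1A_3 = (-117, -13, 156).
Comparing components 2 and 3: (-5)(156) − (41)(-13) = -247 ≠ 0, so A_1A_2 and A_1A_3 are not parallel and the points are not collinear.

No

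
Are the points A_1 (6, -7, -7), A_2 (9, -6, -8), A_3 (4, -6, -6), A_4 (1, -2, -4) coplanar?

Yes

A normal to the plane through A_1, A_2, A_3 is n = A_1A_2 × A_1A_3 = (2, -1, 5).
The plane has equation n·P = -16. For A_4: n·A_4 = -16.
Equal, so A_4 lies in the plane and all four are coplanar.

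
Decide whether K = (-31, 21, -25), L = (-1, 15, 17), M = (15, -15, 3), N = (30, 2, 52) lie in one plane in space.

No

A normal to the plane through K, L, M is n = KL × KM = (1344, 1092, -804).
The plane has equation n·P = 1368. For N: n·N = 696.
696 ≠ 1368, so N is off the plane.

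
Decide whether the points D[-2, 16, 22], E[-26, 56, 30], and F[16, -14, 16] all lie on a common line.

DE = (-24, 40, 8), DF = (18, -30, -6).
DE × DF = (0, 0, 0).
The cross product vanishes, so the three points are collinear.

Yes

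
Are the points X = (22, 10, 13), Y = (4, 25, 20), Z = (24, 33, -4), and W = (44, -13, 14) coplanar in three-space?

No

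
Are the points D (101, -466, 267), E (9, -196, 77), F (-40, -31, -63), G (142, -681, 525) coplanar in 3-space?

Yes

With D as base: DE = (-92, 270, -190), DF = (-141, 435, -330), DG = (41, -215, 258).
DF × DG = (41280, 22848, 12480).
DE · (DF × DG) = 0.
The scalar triple product vanishes, so the four points are coplanar.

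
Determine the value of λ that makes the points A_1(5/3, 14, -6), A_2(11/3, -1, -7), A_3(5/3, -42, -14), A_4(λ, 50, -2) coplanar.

Coplanarity ⇔ det[A_1A_2; A_1A_3; A_1A_4] = 0.
Expanding, this is linear in λ: (64)λ + (64/3) = 0.
So λ = -1/3.

-1/3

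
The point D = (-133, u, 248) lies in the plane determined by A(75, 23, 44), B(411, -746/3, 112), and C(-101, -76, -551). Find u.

892/3

Coplanarity requires AB · (AC × AD) = 0.
AB = (336, -815/3, 68), AC = (-176, -99, -595); the triple product is linear in u with coefficient 187952 and constant term -167653184/3.
Setting it to zero: u = 892/3.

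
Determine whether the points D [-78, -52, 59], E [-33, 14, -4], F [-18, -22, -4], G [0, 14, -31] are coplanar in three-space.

No

The four points are coplanar iff the 3×3 determinant with rows DE, DF, DG is zero.
Rows: (45, 66, -63), (60, 30, -63), (78, 66, -90).
Expanding along the first row: (45)(1458) − (66)(-486) + (-63)(1620) = -4374.
Nonzero ⇒ not coplanar.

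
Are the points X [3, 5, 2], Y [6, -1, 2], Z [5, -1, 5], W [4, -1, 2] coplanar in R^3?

No

The four points are coplanar iff the 3×3 determinant with rows XY, XZ, XW is zero.
Rows: (3, -6, 0), (2, -6, 3), (1, -6, 0).
Expanding along the first row: (3)(18) − (-6)(-3) + (0)(-6) = 36.
Nonzero ⇒ not coplanar.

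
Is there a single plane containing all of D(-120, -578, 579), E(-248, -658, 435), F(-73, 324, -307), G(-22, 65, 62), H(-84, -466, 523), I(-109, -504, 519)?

The plane through D, E, F has normal n = DE × DF = (200768, -120176, -111696) and equation n·P = -19302416.
Checking the remaining points: n·G = -19153488, n·H = -19279504, n·I = -19285232.
Since n·G = -19153488 ≠ -19302416, G is off the plane and the points are not all coplanar.

No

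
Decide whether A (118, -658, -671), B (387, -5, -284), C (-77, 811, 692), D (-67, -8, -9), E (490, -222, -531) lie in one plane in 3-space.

No

The plane through A, B, C has normal n = AB × AC = (321536, -442112, 522496) and equation n·P = -21743872.
Checking the remaining points: n·D = -22708480, n·E = -21743872.
Since n·D = -22708480 ≠ -21743872, D is off the plane and the points are not all coplanar.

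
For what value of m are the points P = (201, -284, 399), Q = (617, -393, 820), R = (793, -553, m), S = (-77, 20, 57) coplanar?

The points are coplanar iff PQ · (PR × PS) = 0.
Expanding, this is linear in m: (-96162)m + (98854536) = 0.
So m = 1028.

1028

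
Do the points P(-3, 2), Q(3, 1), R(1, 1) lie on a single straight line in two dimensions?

PQ = (6, -1), PR = (4, -1).
Twice the signed area of △PQR is (6)(-1) − (-1)(4) = -2.
The area is nonzero, so the three points are not collinear.

No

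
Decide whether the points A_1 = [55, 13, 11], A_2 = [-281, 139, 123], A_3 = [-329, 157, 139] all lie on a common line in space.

A_1A_2 = (-336, 126, 112), A_1A_3 = (-384, 144, 128).
A_1A_2 × A_1A_3 = (0, 0, 0).
The cross product vanishes, so the three points are collinear.

Yes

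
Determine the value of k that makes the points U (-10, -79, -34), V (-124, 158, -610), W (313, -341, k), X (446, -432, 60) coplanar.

77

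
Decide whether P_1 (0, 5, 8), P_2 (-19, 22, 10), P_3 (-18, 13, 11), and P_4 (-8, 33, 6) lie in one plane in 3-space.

Yes

With P_1 as base: P_1P_2 = (-19, 17, 2), P_1P_3 = (-18, 8, 3), P_1P_4 = (-8, 28, -2).
P_1P_3 × P_1P_4 = (-100, -60, -440).
P_1P_2 · (P_1P_3 × P_1P_4) = 0.
The scalar triple product vanishes, so the four points are coplanar.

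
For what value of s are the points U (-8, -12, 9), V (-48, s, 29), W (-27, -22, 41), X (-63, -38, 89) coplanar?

The points are coplanar iff UV · (UW × UX) = 0.
Expanding, this is linear in s: (-240)s + (-5280) = 0.
So s = -22.

-22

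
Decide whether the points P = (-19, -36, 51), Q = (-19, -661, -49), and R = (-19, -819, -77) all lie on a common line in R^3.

PQ = (0, -625, -100), PR = (0, -783, -128).
PQ × PR = (1700, 0, 0).
The cross product is nonzero, so the points do not lie on one line.

No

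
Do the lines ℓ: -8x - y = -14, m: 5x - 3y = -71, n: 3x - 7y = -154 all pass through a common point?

No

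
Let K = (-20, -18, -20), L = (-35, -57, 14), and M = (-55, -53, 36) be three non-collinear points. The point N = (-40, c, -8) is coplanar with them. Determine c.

Coplanarity requires KL · (KM × KN) = 0.
KL = (-15, -39, 34), KM = (-35, -35, 56); the triple product is linear in c with coefficient -350 and constant term 3500.
Setting it to zero: c = 10.

10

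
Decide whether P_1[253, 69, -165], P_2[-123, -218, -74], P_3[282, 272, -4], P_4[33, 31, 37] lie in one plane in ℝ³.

No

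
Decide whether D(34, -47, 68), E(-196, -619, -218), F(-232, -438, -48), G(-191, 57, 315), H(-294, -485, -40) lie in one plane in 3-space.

The plane through D, E, F has normal n = DE × DF = (-45474, 49396, -62222) and equation n·P = -8098824.
Checking the remaining points: n·G = -8098824, n·H = -8098824.
All equal -8098824, so all 5 points lie in one plane.

Yes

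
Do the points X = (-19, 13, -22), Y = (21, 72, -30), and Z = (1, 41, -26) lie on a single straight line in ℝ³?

XY = (40, 59, -8), XZ = (20, 28, -4).
Comparing components 2 and 3: (59)(-4) − (-8)(28) = -12 ≠ 0, so XY and XZ are not parallel and the points are not collinear.

No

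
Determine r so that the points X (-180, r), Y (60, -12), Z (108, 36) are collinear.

Collinearity: (X − Y) must be parallel to (Z − Y) = (48, 48).
Cross-multiplying the components: (r − (-12))·(48) = (-240)·(48).
Solving gives r = -252.

-252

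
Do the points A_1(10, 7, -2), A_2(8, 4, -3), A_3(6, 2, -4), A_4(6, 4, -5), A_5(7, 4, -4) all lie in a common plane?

The plane through A_1, A_2, A_3 has normal n = A_1A_2 × A_1A_3 = (1, 0, -2) and equation n·P = 14.
Checking the remaining points: n·A_4 = 16, n·A_5 = 15.
Since n·A_4 = 16 ≠ 14, A_4 is off the plane and the points are not all coplanar.

No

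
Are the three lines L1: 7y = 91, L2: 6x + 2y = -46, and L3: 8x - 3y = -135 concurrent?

Lines aᵢx + bᵢy = cᵢ with pairwise distinct directions are concurrent exactly when det[aᵢ bᵢ cᵢ] = 0.
Here the determinant is 0.
It vanishes, so the lines are concurrent at (-12, 13).

Yes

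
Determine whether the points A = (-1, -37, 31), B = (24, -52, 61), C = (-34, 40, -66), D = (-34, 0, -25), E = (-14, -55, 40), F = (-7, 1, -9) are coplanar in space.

The plane through A, B, C has normal n = AB × AC = (-855, 1435, 1430) and equation n·P = -7910.
Checking the remaining points: n·D = -6680, n·E = -9755, n·F = -5450.
Since n·D = -6680 ≠ -7910, D is off the plane and the points are not all coplanar.

No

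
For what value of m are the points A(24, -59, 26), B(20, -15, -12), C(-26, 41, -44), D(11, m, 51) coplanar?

The points are coplanar iff AB · (AC × AD) = 0.
Expanding, this is linear in m: (1620)m + (131220) = 0.
So m = -81.

-81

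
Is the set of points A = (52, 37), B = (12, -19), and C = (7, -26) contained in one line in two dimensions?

Yes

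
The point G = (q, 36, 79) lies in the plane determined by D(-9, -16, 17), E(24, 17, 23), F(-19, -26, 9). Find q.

The plane through D, E, F has equation −204x + 204y = -1428.
Substituting G: (-204)q + (7344) = -1428, so q = 43.

43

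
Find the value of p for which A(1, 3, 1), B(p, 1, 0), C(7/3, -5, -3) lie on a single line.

4/3

Collinearity requires AB × AC = 0; each component is linear in p.
The y-component gives (4)p + (-16/3) = 0, so p = 4/3.
The remaining components then also vanish.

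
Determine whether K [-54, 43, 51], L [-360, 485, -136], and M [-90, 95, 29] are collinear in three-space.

KL = (-306, 442, -187), KM = (-36, 52, -22).
Each component of KM is 2/17 times the corresponding component of KL, so KM = 2/17·KL and the points are collinear.

Yes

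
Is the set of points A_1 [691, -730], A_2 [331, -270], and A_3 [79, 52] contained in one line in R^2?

Yes

A_1A_2 = (-360, 460), A_1A_3 = (-612, 782).
Checking proportionality: A_1A_3 = 17/10·A_1A_2, so the vectors are parallel and the points are collinear.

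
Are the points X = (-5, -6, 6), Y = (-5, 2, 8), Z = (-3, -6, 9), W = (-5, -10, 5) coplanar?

The four points are coplanar iff the 3×3 determinant with rows XY, XZ, XW is zero.
Rows: (0, 8, 2), (2, 0, 3), (0, -4, -1).
Expanding along the first row: (0)(12) − (8)(-2) + (2)(-8) = 0.
Zero determinant ⇒ coplanar.

Yes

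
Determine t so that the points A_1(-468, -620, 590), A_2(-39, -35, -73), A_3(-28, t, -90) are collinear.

-20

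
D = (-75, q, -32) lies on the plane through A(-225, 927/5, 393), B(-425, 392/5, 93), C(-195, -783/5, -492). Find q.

The plane through A, B, C has equation −7905x − 186000y + 71610z = -4563045.
Substituting D: (-186000)q + (-1698645) = -4563045, so q = 77/5.

77/5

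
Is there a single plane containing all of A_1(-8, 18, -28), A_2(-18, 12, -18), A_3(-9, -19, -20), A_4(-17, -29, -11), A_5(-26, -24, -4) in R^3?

Yes

The plane through A_1, A_2, A_3 has normal n = A_1A_2 × A_1A_3 = (322, 70, 364) and equation n·P = -11508.
Checking the remaining points: n·A_4 = -11508, n·A_5 = -11508.
All equal -11508, so all 5 points lie in one plane.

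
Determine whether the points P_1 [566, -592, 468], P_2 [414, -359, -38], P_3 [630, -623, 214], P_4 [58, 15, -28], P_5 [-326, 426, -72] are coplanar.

No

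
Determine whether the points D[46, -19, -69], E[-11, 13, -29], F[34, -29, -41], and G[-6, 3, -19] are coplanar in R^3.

No

With D as base: DE = (-57, 32, 40), DF = (-12, -10, 28), DG = (-52, 22, 50).
DF × DG = (-1116, -856, -784).
DE · (DF × DG) = 4860.
Since 4860 ≠ 0, the four points are not coplanar.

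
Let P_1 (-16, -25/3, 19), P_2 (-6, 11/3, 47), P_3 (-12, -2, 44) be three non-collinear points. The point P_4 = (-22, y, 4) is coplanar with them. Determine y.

-46/3

Coplanarity requires P_1P_2 · (P_1P_3 × P_1P_4) = 0.
P_1P_2 = (10, 12, 28), P_1P_3 = (4, 19/3, 25); the triple product is linear in y with coefficient -138 and constant term -2116.
Setting it to zero: y = -46/3.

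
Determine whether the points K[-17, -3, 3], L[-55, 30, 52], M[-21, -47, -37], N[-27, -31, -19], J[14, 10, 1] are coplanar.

The plane through K, L, M has normal n = KL × KM = (836, -1716, 1804) and equation n·P = -3652.
Checking the remaining points: n·N = -3652, n·J = -3652.
All equal -3652, so all 5 points lie in one plane.

Yes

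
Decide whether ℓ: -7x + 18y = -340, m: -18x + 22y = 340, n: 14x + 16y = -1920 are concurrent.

Yes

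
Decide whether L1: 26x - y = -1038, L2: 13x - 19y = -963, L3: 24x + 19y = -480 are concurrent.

Intersecting L1 and L2: solving the 2×2 system gives (x, y) = (-39, 24).
Substitute into L3: (24)(-39) + (19)(24) = -480.
This equals -480, so (-39, 24) lies on all three lines and they are concurrent.

Yes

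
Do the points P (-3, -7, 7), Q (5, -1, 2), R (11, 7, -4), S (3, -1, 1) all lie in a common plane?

No

A normal to the plane through P, Q, R is n = PQ × PR = (4, 18, 28).
The plane has equation n·X = 58. For S: n·S = 22.
22 ≠ 58, so S is off the plane.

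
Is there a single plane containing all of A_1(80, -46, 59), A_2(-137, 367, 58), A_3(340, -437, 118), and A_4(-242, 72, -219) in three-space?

The four points are coplanar iff the 3×3 determinant with rows A_1A_2, A_1A_3, A_1A_4 is zero.
Rows: (-217, 413, -1), (260, -391, 59), (-322, 118, -278).
Expanding along the first row: (-217)(101736) − (413)(-53282) + (-1)(-95222) = 23976.
Nonzero ⇒ not coplanar.

No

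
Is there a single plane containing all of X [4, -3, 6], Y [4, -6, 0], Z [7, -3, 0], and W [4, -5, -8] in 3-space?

With X as base: XY = (0, -3, -6), XZ = (3, 0, -6), XW = (0, -2, -14).
XZ × XW = (-12, 42, -6).
XY · (XZ × XW) = -90.
Since -90 ≠ 0, the four points are not coplanar.

No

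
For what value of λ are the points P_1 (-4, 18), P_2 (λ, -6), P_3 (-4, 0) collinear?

-4

Collinearity: (P_2 − P_1) must be parallel to (P_3 − P_1) = (0, -18).
Cross-multiplying the components: (λ − (-4))·(-18) = (-24)·(0).
Solving gives λ = -4.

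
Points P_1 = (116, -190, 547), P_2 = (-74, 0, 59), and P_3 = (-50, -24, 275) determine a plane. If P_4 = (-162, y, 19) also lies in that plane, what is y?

Coplanarity requires P_1P_2 · (P_1P_3 × P_1P_4) = 0.
P_1P_2 = (-190, 190, -488), P_1P_3 = (-166, 166, -272); the triple product is linear in y with coefficient 29328 and constant term -2580864.
Setting it to zero: y = 88.

88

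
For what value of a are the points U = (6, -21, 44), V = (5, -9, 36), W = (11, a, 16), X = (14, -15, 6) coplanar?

Coplanarity ⇔ det[UV; UW; UX] = 0.
Expanding, this is linear in a: (102)a + (1326) = 0.
So a = -13.

-13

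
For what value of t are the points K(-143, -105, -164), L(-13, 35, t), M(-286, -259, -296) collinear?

Collinearity requires KL × KM = 0; each component is linear in t.
The x-component gives (154)t + (6776) = 0, so t = -44.
The remaining components then also vanish.

-44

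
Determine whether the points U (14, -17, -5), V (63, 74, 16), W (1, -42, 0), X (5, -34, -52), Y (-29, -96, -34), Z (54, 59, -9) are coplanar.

The plane through U, V, W has normal n = UV × UW = (980, -518, -42) and equation n·P = 22736.
Checking the remaining points: n·X = 24696, n·Y = 22736, n·Z = 22736.
Since n·X = 24696 ≠ 22736, X is off the plane and the points are not all coplanar.

No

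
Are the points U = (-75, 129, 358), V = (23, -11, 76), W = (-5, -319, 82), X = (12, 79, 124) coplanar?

No

A normal to the plane through U, V, W is n = UV × UW = (-87696, 7308, -34104).
The plane has equation n·P = -4689300. For X: n·X = -4703916.
-4703916 ≠ -4689300, so X is off the plane.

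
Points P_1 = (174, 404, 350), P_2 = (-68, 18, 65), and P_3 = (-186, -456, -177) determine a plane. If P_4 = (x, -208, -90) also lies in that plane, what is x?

The plane through P_1, P_2, P_3 has equation −41678x − 24934y + 69160z = 6880692.
Substituting P_4: (-41678)x + (-1038128) = 6880692, so x = -190.

-190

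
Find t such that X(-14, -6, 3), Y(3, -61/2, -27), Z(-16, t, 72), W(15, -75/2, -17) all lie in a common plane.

Normal to plane XYW: n = (-455, -530, 175); plane equation n·P = 10075.
Requiring n·Z = 10075: (-530)t + (19880) = 10075.
So t = 37/2.

37/2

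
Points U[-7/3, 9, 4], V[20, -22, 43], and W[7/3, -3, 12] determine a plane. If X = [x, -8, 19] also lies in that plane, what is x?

A normal to the plane is n = UV × UW = (220, 10/3, -370/3).
X lies in the plane iff n · UX = 0.
This gives (220)x + (-4180/3) = 0, so x = 19/3.

19/3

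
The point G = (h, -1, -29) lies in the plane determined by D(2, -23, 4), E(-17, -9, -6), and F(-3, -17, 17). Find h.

The plane through D, E, F has equation 242x + 297y − 44z = -6523.
Substituting G: (242)h + (979) = -6523, so h = -31.

-31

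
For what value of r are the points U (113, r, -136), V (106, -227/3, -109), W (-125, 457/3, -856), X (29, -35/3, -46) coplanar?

The points are coplanar iff UV · (UW × UX) = 0.
Expanding, this is linear in r: (-72072)r + (-5813808) = 0.
So r = -242/3.

-242/3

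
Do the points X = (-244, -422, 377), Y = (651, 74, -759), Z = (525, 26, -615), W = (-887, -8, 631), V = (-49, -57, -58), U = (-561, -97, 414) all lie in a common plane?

The plane through X, Y, Z has normal n = XY × XZ = (16896, 14256, 19536) and equation n·P = -2773584.
Checking the remaining points: n·W = -2773584, n·V = -2773584, n·U = -2773584.
All equal -2773584, so all 6 points lie in one plane.

Yes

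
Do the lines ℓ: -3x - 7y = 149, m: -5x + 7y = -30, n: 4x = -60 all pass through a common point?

No

Intersecting ℓ and m: solving the 2×2 system gives (x, y) = (-119/8, -835/56).
Substitute into n: (4)(-119/8) + (0)(-835/56) = -119/2.
But n requires -60 ≠ -119/2, so the three lines have no common point.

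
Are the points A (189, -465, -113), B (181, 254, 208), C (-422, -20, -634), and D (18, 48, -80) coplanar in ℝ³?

The four points are coplanar iff the 3×3 determinant with rows AB, AC, AD is zero.
Rows: (-8, 719, 321), (-611, 445, -521), (-171, 513, 33).
Expanding along the first row: (-8)(281958) − (719)(-109254) + (321)(-237348) = 109254.
Nonzero ⇒ not coplanar.

No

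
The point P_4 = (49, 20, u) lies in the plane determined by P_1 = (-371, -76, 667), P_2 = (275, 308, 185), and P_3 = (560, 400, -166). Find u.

A normal to the plane is n = P_1P_2 × P_1P_3 = (-90440, 89376, -50008).
P_4 lies in the plane iff n · P_1P_4 = 0.
This gives (-50008)u + (3950632) = 0, so u = 79.

79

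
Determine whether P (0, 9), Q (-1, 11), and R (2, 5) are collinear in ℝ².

Yes

PQ = (-1, 2), PR = (2, -4).
det[PQ; PR] = (-1)(-4) − (2)(2) = 0.
The determinant is zero, so the points are collinear.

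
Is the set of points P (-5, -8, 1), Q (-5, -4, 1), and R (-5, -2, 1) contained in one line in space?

Yes

PQ = (0, 4, 0), PR = (0, 6, 0).
PQ × PR = (0, 0, 0).
The cross product vanishes, so the three points are collinear.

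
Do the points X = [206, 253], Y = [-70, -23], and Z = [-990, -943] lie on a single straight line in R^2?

Yes

XY = (-276, -276), XZ = (-1196, -1196).
det[XY; XZ] = (-276)(-1196) − (-276)(-1196) = 0.
The determinant is zero, so the points are collinear.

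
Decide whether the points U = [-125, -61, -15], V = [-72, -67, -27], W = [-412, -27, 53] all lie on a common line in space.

No

UV = (53, -6, -12), UW = (-287, 34, 68).
UV × UW = (0, -160, 80).
The cross product is nonzero, so the points do not lie on one line.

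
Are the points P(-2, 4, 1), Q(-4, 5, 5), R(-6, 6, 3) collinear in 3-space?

No

PQ = (-2, 1, 4), PR = (-4, 2, 2).
Comparing components 2 and 3: (1)(2) − (4)(2) = -6 ≠ 0, so PQ and PR are not parallel and the points are not collinear.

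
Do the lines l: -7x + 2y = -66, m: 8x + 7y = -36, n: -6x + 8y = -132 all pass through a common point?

Yes

Lines aᵢx + bᵢy = cᵢ with pairwise distinct directions are concurrent exactly when det[aᵢ bᵢ cᵢ] = 0.
Here the determinant is 0.
It vanishes, so the lines are concurrent at (6, -12).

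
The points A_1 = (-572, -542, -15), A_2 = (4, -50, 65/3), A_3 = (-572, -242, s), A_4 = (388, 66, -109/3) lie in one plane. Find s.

Coplanarity ⇔ det[A_1A_2; A_1A_3; A_1A_4] = 0.
Expanding, this is linear in s: (122112)s + (-12414720) = 0.
So s = 305/3.

305/3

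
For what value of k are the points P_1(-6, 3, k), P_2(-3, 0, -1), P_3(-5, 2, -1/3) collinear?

Direction P_2P_3 = (-2, 2, 2/3). From the x-coordinate of P_1, the parameter along the line is τ = (-6 − (-3))/(-2) = 3/2.
Then k = (-1) + 3/2·(2/3) = 0.

0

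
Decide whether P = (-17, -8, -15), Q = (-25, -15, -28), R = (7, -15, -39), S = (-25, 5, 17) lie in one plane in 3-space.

Yes

The four points are coplanar iff the 3×3 determinant with rows PQ, PR, PS is zero.
Rows: (-8, -7, -13), (24, -7, -24), (-8, 13, 32).
Expanding along the first row: (-8)(88) − (-7)(576) + (-13)(256) = 0.
Zero determinant ⇒ coplanar.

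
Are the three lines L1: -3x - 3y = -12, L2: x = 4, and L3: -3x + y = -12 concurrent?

Yes

Lines aᵢx + bᵢy = cᵢ with pairwise distinct directions are concurrent exactly when det[aᵢ bᵢ cᵢ] = 0.
Here the determinant is 0.
It vanishes, so the lines are concurrent at (4, 0).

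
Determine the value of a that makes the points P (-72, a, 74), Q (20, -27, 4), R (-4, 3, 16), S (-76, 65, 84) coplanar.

The points are coplanar iff PQ · (PR × PS) = 0.
Expanding, this is linear in a: (-768)a + (51456) = 0.
So a = 67.

67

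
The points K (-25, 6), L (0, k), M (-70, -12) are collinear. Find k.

16

Collinearity: (L − K) must be parallel to (M − K) = (-45, -18).
Cross-multiplying the components: (k − 6)·(-45) = (25)·(-18).
Solving gives k = 16.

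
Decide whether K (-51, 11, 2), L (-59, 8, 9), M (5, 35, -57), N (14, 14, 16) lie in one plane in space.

No

The four points are coplanar iff the 3×3 determinant with rows KL, KM, KN is zero.
Rows: (-8, -3, 7), (56, 24, -59), (65, 3, 14).
Expanding along the first row: (-8)(513) − (-3)(4619) + (7)(-1392) = 9.
Nonzero ⇒ not coplanar.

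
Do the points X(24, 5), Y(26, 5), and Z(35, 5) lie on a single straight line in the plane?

XY = (2, 0), XZ = (11, 0).
Twice the signed area of △XYZ is (2)(0) − (0)(11) = 0.
The triangle is degenerate (zero area), so the points are collinear.

Yes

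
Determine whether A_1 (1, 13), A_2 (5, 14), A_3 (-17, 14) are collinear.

No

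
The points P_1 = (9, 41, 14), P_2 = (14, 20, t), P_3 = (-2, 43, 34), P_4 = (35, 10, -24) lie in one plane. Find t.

The points are coplanar iff P_1P_2 · (P_1P_3 × P_1P_4) = 0.
Expanding, this is linear in t: (289)t + (-3468) = 0.
So t = 12.

12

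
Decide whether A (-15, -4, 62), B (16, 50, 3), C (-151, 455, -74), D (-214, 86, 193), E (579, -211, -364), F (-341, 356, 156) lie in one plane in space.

Yes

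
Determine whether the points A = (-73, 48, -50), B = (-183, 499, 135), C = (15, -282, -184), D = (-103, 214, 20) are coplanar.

Yes

With A as base: AB = (-110, 451, 185), AC = (88, -330, -134), AD = (-30, 166, 70).
AC × AD = (-856, -2140, 4708).
AB · (AC × AD) = 0.
The scalar triple product vanishes, so the four points are coplanar.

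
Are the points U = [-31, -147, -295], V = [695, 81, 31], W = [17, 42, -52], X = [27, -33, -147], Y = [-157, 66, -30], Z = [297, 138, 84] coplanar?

Yes

The plane through U, V, W has normal n = UV × UW = (-6210, -160770, 126270) and equation n·P = -13423950.
Checking the remaining points: n·X = -13423950, n·Y = -13423950, n·Z = -13423950.
All equal -13423950, so all 6 points lie in one plane.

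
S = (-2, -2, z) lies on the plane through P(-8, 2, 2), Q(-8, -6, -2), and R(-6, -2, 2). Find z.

6

Coplanarity requires PQ · (PR × PS) = 0.
PQ = (0, -8, -4), PR = (2, -4, 0); the triple product is linear in z with coefficient 16 and constant term -96.
Setting it to zero: z = 6.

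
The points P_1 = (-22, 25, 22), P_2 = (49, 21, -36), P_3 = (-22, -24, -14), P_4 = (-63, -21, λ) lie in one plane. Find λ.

Coplanarity ⇔ det[P_1P_2; P_1P_3; P_1P_4] = 0.
Expanding, this is linear in λ: (-3479)λ + (69580) = 0.
So λ = 20.

20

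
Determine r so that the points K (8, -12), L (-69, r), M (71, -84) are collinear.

The three points are collinear iff det[KL; KM] = 0.
This determinant is linear in r: (-63)r + (4788) = 0, so r = 76.

76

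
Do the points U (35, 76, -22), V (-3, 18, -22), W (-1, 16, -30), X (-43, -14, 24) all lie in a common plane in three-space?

The four points are coplanar iff the 3×3 determinant with rows UV, UW, UX is zero.
Rows: (-38, -58, 0), (-36, -60, -8), (-78, -90, 46).
Expanding along the first row: (-38)(-3480) − (-58)(-2280) + (0)(-1440) = 0.
Zero determinant ⇒ coplanar.

Yes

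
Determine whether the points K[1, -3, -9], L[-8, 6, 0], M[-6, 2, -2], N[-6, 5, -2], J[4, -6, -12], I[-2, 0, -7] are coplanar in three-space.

No

The plane through K, L, M has normal n = KL × KM = (18, 0, 18) and equation n·P = -144.
Checking the remaining points: n·N = -144, n·J = -144, n·I = -162.
Since n·I = -162 ≠ -144, I is off the plane and the points are not all coplanar.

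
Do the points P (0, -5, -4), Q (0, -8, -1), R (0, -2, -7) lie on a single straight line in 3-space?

Yes

PQ = (0, -3, 3), PR = (0, 3, -3).
PQ × PR = (0, 0, 0).
The cross product vanishes, so the three points are collinear.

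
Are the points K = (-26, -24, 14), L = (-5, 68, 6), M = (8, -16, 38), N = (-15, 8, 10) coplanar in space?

The four points are coplanar iff the 3×3 determinant with rows KL, KM, KN is zero.
Rows: (21, 92, -8), (34, 8, 24), (11, 32, -4).
Expanding along the first row: (21)(-800) − (92)(-400) + (-8)(1000) = 12000.
Nonzero ⇒ not coplanar.

No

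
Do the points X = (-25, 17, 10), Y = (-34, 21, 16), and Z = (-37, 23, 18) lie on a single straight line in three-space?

XY = (-9, 4, 6), XZ = (-12, 6, 8).
XY × XZ = (-4, 0, -6).
The cross product is nonzero, so the points do not lie on one line.

No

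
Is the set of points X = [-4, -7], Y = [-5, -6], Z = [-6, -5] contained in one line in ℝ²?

Yes

XY = (-1, 1), XZ = (-2, 2).
det[XY; XZ] = (-1)(2) − (1)(-2) = 0.
The determinant is zero, so the points are collinear.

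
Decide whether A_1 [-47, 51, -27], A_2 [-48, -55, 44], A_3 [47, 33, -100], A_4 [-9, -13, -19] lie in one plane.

With A_1 as base: A_1A_2 = (-1, -106, 71), A_1A_3 = (94, -18, -73), A_1A_4 = (38, -64, 8).
A_1A_3 × A_1A_4 = (-4816, -3526, -5332).
A_1A_2 · (A_1A_3 × A_1A_4) = 0.
The scalar triple product vanishes, so the four points are coplanar.

Yes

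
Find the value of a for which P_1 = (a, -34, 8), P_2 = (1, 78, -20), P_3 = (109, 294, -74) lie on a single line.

-55

Collinearity requires P_1P_2 × P_1P_3 = 0; each component is linear in a.
The y-component gives (-54)a + (-2970) = 0, so a = -55.
The remaining components then also vanish.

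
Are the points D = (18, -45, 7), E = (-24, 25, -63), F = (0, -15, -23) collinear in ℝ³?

DE = (-42, 70, -70), DF = (-18, 30, -30).
Each component of DF is 3/7 times the corresponding component of DE, so DF = 3/7·DE and the points are collinear.

Yes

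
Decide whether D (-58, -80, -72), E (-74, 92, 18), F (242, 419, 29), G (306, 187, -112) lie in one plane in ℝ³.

Yes

A normal to the plane through D, E, F is n = DE × DF = (-27538, 28616, -59584).
The plane has equation n·P = 3597972. For G: n·G = 3597972.
Equal, so G lies in the plane and all four are coplanar.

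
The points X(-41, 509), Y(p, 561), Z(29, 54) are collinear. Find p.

Collinearity: (Y − X) must be parallel to (Z − X) = (70, -455).
Cross-multiplying the components: (p − (-41))·(-455) = (52)·(70).
Solving gives p = -49.

-49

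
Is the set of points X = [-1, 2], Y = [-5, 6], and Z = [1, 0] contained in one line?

XY = (-4, 4), XZ = (2, -2).
Twice the signed area of △XYZ is (-4)(-2) − (4)(2) = 0.
The triangle is degenerate (zero area), so the points are collinear.

Yes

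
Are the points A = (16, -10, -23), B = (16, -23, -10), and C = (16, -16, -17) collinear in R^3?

Yes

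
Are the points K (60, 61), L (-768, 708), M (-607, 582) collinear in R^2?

No

KL = (-828, 647), KM = (-667, 521).
Twice the signed area of △KLM is (-828)(521) − (647)(-667) = 161.
The area is nonzero, so the three points are not collinear.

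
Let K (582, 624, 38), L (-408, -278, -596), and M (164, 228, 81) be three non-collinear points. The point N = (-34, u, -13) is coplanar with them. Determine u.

Coplanarity requires KL · (KM × KN) = 0.
KL = (-990, -902, -634), KM = (-418, -396, 43); the triple product is linear in u with coefficient 307582 and constant term -14148772.
Setting it to zero: u = 46.

46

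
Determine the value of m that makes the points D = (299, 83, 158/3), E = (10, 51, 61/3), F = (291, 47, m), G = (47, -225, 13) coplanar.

151/3

Normal to plane DEG: n = (-26068/3, -9947/3, 80948); plane equation n·P = 4169851/3.
Requiring n·F = 4169851/3: (80948)m + (-8053297/3) = 4169851/3.
So m = 151/3.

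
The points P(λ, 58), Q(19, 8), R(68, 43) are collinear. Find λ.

Collinearity: (P − Q) must be parallel to (R − Q) = (49, 35).
Cross-multiplying the components: (λ − 19)·(35) = (50)·(49).
Solving gives λ = 89.

89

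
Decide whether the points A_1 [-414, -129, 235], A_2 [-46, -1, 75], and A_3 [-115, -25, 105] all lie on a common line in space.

Yes

A_1A_2 = (368, 128, -160), A_1A_3 = (299, 104, -130).
Each component of A_1A_3 is 13/16 times the corresponding component of A_1A_2, so A_1A_3 = 13/16·A_1A_2 and the points are collinear.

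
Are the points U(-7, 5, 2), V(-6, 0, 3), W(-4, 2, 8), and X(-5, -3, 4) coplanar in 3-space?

With U as base: UV = (1, -5, 1), UW = (3, -3, 6), UX = (2, -8, 2).
UW × UX = (42, 6, -18).
UV · (UW × UX) = -6.
Since -6 ≠ 0, the four points are not coplanar.

No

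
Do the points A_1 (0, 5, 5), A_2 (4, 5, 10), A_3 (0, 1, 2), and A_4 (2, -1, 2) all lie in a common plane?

No

A normal to the plane through A_1, A_2, A_3 is n = A_1A_2 × A_1A_3 = (20, 12, -16).
The plane has equation n·P = -20. For A_4: n·A_4 = -4.
-4 ≠ -20, so A_4 is off the plane.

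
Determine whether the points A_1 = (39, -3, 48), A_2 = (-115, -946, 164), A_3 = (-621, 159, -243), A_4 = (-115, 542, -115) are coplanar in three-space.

A normal to the plane through A_1, A_2, A_3 is n = A_1A_2 × A_1A_3 = (255621, -121374, -647328).
The plane has equation n·P = -20738403. For A_4: n·A_4 = -20738403.
Equal, so A_4 lies in the plane and all four are coplanar.

Yes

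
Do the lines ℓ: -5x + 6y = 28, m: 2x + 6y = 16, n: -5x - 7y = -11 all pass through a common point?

No

Lines aᵢx + bᵢy = cᵢ with pairwise distinct directions are concurrent exactly when det[aᵢ bᵢ cᵢ] = 0.
Here the determinant is -130.
Nonzero, so no common point exists.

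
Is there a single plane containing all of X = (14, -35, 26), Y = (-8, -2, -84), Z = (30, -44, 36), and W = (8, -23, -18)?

With X as base: XY = (-22, 33, -110), XZ = (16, -9, 10), XW = (-6, 12, -44).
XZ × XW = (276, 644, 138).
XY · (XZ × XW) = 0.
The scalar triple product vanishes, so the four points are coplanar.

Yes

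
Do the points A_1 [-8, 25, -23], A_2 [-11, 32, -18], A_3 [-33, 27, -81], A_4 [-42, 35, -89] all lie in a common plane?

The four points are coplanar iff the 3×3 determinant with rows A_1A_2, A_1A_3, A_1A_4 is zero.
Rows: (-3, 7, 5), (-25, 2, -58), (-34, 10, -66).
Expanding along the first row: (-3)(448) − (7)(-322) + (5)(-182) = 0.
Zero determinant ⇒ coplanar.

Yes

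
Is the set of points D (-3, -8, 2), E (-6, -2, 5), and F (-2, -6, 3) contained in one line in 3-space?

No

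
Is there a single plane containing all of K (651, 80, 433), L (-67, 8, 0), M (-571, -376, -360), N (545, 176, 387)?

The four points are coplanar iff the 3×3 determinant with rows KL, KM, KN is zero.
Rows: (-718, -72, -433), (-1222, -456, -793), (-106, 96, -46).
Expanding along the first row: (-718)(97104) − (-72)(-27846) + (-433)(-165648) = 0.
Zero determinant ⇒ coplanar.

Yes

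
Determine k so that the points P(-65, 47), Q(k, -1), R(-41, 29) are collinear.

The three points are collinear iff det[PQ; PR] = 0.
This determinant is linear in k: (-18)k + (-18) = 0, so k = -1.

-1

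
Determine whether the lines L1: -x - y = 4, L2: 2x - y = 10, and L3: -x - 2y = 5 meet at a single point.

Intersecting L1 and L2: solving the 2×2 system gives (x, y) = (2, -6).
Substitute into L3: (-1)(2) + (-2)(-6) = 10.
But L3 requires 5 ≠ 10, so the three lines have no common point.

No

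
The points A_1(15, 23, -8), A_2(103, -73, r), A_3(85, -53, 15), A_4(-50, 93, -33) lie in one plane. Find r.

18

Normal to plane A_1A_3A_4: n = (290, 255, -40); plane equation n·P = 10535.
Requiring n·A_2 = 10535: (-40)r + (11255) = 10535.
So r = 18.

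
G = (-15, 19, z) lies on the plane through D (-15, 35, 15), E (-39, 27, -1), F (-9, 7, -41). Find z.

A normal to the plane is n = DE × DF = (0, -1440, 720).
G lies in the plane iff n · DG = 0.
This gives (720)z + (12240) = 0, so z = -17.

-17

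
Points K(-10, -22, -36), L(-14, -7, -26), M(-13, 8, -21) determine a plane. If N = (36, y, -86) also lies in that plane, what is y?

The plane through K, L, M has equation −75x + 30y − 75z = 2790.
Substituting N: (30)y + (3750) = 2790, so y = -32.

-32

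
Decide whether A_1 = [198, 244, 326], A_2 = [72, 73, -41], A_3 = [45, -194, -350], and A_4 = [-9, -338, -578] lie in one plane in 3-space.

Yes

With A_1 as base: A_1A_2 = (-126, -171, -367), A_1A_3 = (-153, -438, -676), A_1A_4 = (-207, -582, -904).
A_1A_3 × A_1A_4 = (2520, 1620, -1620).
A_1A_2 · (A_1A_3 × A_1A_4) = 0.
The scalar triple product vanishes, so the four points are coplanar.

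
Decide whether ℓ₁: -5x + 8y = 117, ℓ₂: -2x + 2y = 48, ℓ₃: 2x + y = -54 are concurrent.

No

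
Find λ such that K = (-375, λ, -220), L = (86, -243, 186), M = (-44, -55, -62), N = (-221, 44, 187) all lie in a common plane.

297

Coplanarity ⇔ det[KL; KM; KN] = 0.
Expanding, this is linear in λ: (-76266)λ + (22651002) = 0.
So λ = 297.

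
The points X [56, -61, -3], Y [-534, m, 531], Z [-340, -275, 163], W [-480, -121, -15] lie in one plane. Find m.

-658

Coplanarity ⇔ det[XY; XZ; XW] = 0.
Expanding, this is linear in m: (-93728)m + (-61673024) = 0.
So m = -658.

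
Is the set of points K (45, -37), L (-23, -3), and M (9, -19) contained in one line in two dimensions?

KL = (-68, 34), KM = (-36, 18).
det[KL; KM] = (-68)(18) − (34)(-36) = 0.
The determinant is zero, so the points are collinear.

Yes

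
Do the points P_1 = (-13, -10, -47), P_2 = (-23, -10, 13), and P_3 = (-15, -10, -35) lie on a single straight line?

Yes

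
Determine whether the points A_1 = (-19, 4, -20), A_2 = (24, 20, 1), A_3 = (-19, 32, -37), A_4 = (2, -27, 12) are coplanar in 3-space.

No

The four points are coplanar iff the 3×3 determinant with rows A_1A_2, A_1A_3, A_1A_4 is zero.
Rows: (43, 16, 21), (0, 28, -17), (21, -31, 32).
Expanding along the first row: (43)(369) − (16)(357) + (21)(-588) = -2193.
Nonzero ⇒ not coplanar.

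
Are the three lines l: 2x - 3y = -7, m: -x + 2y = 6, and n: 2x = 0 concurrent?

No

Intersecting l and m: solving the 2×2 system gives (x, y) = (4, 5).
Substitute into n: (2)(4) + (0)(5) = 8.
But n requires 0 ≠ 8, so the three lines have no common point.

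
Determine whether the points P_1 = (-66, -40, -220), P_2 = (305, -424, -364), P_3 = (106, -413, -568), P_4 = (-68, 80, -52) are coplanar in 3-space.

No

A normal to the plane through P_1, P_2, P_3 is n = P_1P_2 × P_1P_3 = (79920, 104340, -72335).
The plane has equation n·P = 6465380. For P_4: n·P_4 = 6674060.
6674060 ≠ 6465380, so P_4 is off the plane.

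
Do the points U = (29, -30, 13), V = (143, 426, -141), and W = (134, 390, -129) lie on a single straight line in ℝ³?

No

UV = (114, 456, -154), UW = (105, 420, -142).
UV × UW = (-72, 18, 0).
The cross product is nonzero, so the points do not lie on one line.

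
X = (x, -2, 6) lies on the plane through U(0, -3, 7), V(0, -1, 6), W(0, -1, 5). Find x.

A normal to the plane is n = UV × UW = (-2, 0, 0).
X lies in the plane iff n · UX = 0.
This gives (-2)x + (0) = 0, so x = 0.

0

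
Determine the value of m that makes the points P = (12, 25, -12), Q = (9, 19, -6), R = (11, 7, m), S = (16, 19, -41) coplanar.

The points are coplanar iff PQ · (PR × PS) = 0.
Expanding, this is linear in m: (-42)m + (-1428) = 0.
So m = -34.

-34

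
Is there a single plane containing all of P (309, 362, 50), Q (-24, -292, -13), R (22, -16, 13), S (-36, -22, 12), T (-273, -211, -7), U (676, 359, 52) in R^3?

No

The plane through P, Q, R has normal n = PQ × PR = (384, 5760, -61824) and equation n·X = -887424.
Checking the remaining points: n·S = -882432, n·T = -887424, n·U = -887424.
Since n·S = -882432 ≠ -887424, S is off the plane and the points are not all coplanar.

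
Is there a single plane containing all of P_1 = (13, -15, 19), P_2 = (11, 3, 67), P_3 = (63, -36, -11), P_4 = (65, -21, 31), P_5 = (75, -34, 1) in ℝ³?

The plane through P_1, P_2, P_3 has normal n = P_1P_2 × P_1P_3 = (468, 2340, -858) and equation n·P = -45318.
Checking the remaining points: n·P_4 = -45318, n·P_5 = -45318.
All equal -45318, so all 5 points lie in one plane.

Yes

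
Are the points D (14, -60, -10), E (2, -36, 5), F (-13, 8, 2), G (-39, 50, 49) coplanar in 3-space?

No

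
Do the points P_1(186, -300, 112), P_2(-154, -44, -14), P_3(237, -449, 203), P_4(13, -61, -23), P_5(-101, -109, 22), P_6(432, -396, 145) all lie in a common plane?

Yes

The plane through P_1, P_2, P_3 has normal n = P_1P_2 × P_1P_3 = (4522, 24514, 37604) and equation n·P = -2301460.
Checking the remaining points: n·P_4 = -2301460, n·P_5 = -2301460, n·P_6 = -2301460.
All equal -2301460, so all 6 points lie in one plane.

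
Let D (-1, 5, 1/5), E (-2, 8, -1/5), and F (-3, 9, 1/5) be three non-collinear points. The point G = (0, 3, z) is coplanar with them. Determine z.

1/5

A normal to the plane is n = DE × DF = (8/5, 4/5, 2).
G lies in the plane iff n · DG = 0.
This gives (2)z + (-2/5) = 0, so z = 1/5.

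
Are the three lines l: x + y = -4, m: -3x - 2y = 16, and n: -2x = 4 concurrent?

No

Lines aᵢx + bᵢy = cᵢ with pairwise distinct directions are concurrent exactly when det[aᵢ bᵢ cᵢ] = 0.
Here the determinant is -12.
Nonzero, so no common point exists.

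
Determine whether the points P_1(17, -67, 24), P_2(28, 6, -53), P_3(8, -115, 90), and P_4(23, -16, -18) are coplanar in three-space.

No

The four points are coplanar iff the 3×3 determinant with rows P_1P_2, P_1P_3, P_1P_4 is zero.
Rows: (11, 73, -77), (-9, -48, 66), (6, 51, -42).
Expanding along the first row: (11)(-1350) − (73)(-18) + (-77)(-171) = -369.
Nonzero ⇒ not coplanar.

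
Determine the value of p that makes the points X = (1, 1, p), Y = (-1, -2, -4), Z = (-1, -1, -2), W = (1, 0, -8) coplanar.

-6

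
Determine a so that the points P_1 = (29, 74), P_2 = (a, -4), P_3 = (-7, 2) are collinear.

Collinearity: (P_2 − P_1) must be parallel to (P_3 − P_1) = (-36, -72).
Cross-multiplying the components: (a − 29)·(-72) = (-78)·(-36).
Solving gives a = -10.

-10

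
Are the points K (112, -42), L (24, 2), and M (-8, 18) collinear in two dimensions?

Yes

KL = (-88, 44), KM = (-120, 60).
det[KL; KM] = (-88)(60) − (44)(-120) = 0.
The determinant is zero, so the points are collinear.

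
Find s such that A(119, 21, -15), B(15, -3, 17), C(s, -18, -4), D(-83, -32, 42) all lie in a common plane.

33

The points are coplanar iff AB · (AC × AD) = 0.
Expanding, this is linear in s: (-328)s + (10824) = 0.
So s = 33.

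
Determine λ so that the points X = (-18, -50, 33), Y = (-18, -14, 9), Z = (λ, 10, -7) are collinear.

Collinearity requires XY × XZ = 0; each component is linear in λ.
The y-component gives (-24)λ + (-432) = 0, so λ = -18.
The remaining components then also vanish.

-18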